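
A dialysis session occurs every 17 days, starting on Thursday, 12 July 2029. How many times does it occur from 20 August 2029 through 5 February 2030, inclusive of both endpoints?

10

Occurrences land 17·i days after 12 July 2029 for i = 0, 1, 2, …
20 August 2029 is 39 days after the start; 39 ÷ 17 = 2 remainder 5; since the remainder is 5, round up to i = 3. First occurrence in the window: #4 on 1 September 2029 (3×17 = 51 days in).
5 February 2030 is 208 days after the start; 208 ÷ 17 = 12 remainder 4. Last occurrence in the window: #13 on 1 February 2030.
Occurrences #4 through #13: 10 in total.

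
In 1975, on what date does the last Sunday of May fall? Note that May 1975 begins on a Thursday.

May 1975 begins on a Thursday, so the first Sunday is May 4 (3 days later).
May 1975 has 31 days. Adding weeks: 4, 11, 18, 25 — the last one ≤ 31 is the 25th.

May 25, 1975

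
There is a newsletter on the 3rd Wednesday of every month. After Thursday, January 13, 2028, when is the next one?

January 2028 starts on a Saturday; its first Wednesday is the 5th, so the 3rd Wednesday is the 19th — January 19, 2028.
January 19, 2028 is after January 13, 2028, so that is the next one.

January 19, 2028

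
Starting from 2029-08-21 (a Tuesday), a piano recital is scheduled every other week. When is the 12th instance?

2030-01-22

The 12th occurrence is 11 intervals after the first: 11 × 14 = 154 days after 2029-08-21.
August has 31 days — 10 days to the end of August leaves 144.
September has 30 days (114 left).
October has 31 days (83 left).
November has 30 days (53 left).
December has 31 days (22 left).
22 days into January → 2030-01-22.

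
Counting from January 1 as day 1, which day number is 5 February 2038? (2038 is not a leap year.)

36

Days in months before February: 31 = 31.
Plus 5 days into February → day 36.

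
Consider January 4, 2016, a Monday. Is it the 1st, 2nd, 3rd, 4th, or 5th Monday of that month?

Day 4 falls in week ⌈4/7⌉ of the month.
Days 1–7 hold the 1st Monday, 8–14 the 2nd, 15–21 the 3rd, 22–28 the 4th, 29–31 the 5th.
4 is in the range for the 1st.

1st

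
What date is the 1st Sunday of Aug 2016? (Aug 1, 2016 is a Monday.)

Aug 7, 2016

Aug 2016 begins on a Monday, so the first Sunday is Aug 7 (6 days later).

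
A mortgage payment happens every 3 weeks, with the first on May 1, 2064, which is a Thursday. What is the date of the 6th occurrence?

Aug 14, 2064

The 6th occurrence is 5 intervals after the first: 5 × 21 = 105 days after May 1, 2064.
May has 31 days — 30 days to the end of May leaves 75.
Jun has 30 days (45 left).
Jul has 31 days (14 left).
14 days into Aug → Aug 14, 2064.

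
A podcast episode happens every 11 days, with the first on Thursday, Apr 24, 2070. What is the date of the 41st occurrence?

The 41st occurrence is 40 intervals after the first: 40 × 11 = 440 days after Apr 24, 2070.
Apr has 30 days — 6 days to the end of Apr leaves 434.
From end of Apr to end of 2070 is 245 days (189 left).
Jan has 31 days (158 left).
Feb has 28 days (130 left).
Mar has 31 days (99 left).
Apr has 30 days (69 left).
May has 31 days (38 left).
Jun has 30 days (8 left).
8 days into Jul → Jul 8, 2071.

Jul 8, 2071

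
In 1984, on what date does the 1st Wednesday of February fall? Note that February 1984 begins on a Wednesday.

February 1, 1984

February 1984 begins on a Wednesday, so the first Wednesday is February 1.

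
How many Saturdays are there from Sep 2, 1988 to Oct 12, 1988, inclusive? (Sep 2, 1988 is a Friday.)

6

Sep 2, 1988 is a Friday; the first Saturday on or after it is Sep 3, 1988 (1 day later).
From Sep 3, 1988 to Oct 12, 1988: 27 + 12 = 39 days (rest of Sep, Oct).
39 ÷ 7 = 5 full weeks with remainder 4, so 5 more Saturdays after the first → 6.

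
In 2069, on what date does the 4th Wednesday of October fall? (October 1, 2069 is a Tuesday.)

October 23, 2069

October 2069 begins on a Tuesday, so the first Wednesday is October 2 (1 day later).
The 4th Wednesday is 3 weeks later: 2 + 21 = 23.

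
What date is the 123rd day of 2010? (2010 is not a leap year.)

January has 31 days (123 − 31 = 92 remain).
February has 28 days (92 − 28 = 64 remain).
March has 31 days (64 − 31 = 33 remain).
April has 30 days (33 − 30 = 3 remain).
3 into May → May 3.

May 3, 2010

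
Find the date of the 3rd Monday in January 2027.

January 18, 2027

January 2027 begins on a Friday, so the first Monday is January 4 (3 days later).
The 3rd Monday is 2 weeks later: 4 + 14 = 18.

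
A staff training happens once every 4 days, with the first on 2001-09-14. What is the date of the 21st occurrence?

The 21st occurrence is 20 intervals after the first: 20 × 4 = 80 days after 2001-09-14.
September has 30 days — 16 days to the end of September leaves 64.
October has 31 days (33 left).
November has 30 days (3 left).
3 days into December → 2001-12-03.

2001-12-03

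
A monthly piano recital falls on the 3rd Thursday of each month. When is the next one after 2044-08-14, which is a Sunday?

2044-08-18

August 2044 starts on a Monday; its first Thursday is the 4th, so the 3rd Thursday is the 18th — 2044-08-18.
2044-08-18 is after 2044-08-14, so that is the next one.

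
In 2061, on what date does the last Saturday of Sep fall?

Sep 24, 2061

Sep 2061 begins on a Thursday, so the first Saturday is Sep 3 (2 days later).
Sep 2061 has 30 days. Adding weeks: 3, 10, 17, 24 — the last one ≤ 30 is the 24th.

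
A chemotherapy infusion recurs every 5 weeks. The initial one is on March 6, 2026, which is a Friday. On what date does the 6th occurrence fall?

The 6th occurrence is 5 intervals after the first: 5 × 35 = 175 days after March 6, 2026.
March has 31 days — 25 days to the end of March leaves 150.
April has 30 days (120 left).
May has 31 days (89 left).
June has 30 days (59 left).
July has 31 days (28 left).
28 days into August → August 28, 2026.

August 28, 2026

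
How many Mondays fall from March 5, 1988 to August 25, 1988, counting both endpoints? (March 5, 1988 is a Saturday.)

25

March 5, 1988 is a Saturday; the first Monday on or after it is March 7, 1988 (2 days later).
From March 7, 1988 to August 25, 1988: 24 + 30 + 31 + 30 + 31 + 25 = 171 days (rest of March, April, May, June, July, August).
171 ÷ 7 = 24 full weeks with remainder 3, so 24 more Mondays after the first → 25.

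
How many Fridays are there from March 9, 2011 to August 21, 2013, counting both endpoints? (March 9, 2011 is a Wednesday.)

128

March 9, 2011 is a Wednesday; the first Friday on or after it is March 11, 2011 (2 days later).
From March 11, 2011 to August 21, 2013: 295 + 366 + 233 = 894 days (rest of 2011, 2012, to August 21, 2013 in 2013).
894 ÷ 7 = 127 full weeks with remainder 5, so 127 more Fridays after the first → 128.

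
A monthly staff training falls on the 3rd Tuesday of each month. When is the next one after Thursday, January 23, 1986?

January 1986 starts on a Wednesday; its first Tuesday is the 7th, so the 3rd Tuesday is the 21st — January 21, 1986.
That is not after January 23, 1986, so look at February 1986.
February 1986 starts on a Saturday; its first Tuesday is the 4th, so the 3rd Tuesday is the 18th — February 18, 1986.

February 18, 1986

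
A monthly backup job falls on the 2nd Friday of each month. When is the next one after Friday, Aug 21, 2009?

Aug 2009 starts on a Saturday; its first Friday is the 7th, so the 2nd Friday is the 14th — Aug 14, 2009.
That is not after Aug 21, 2009, so look at Sep 2009.
Sep 2009 starts on a Tuesday; its first Friday is the 4th, so the 2nd Friday is the 11th — Sep 11, 2009.

Sep 11, 2009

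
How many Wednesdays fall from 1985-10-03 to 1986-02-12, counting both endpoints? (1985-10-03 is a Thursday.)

19

1985-10-03 is a Thursday; the first Wednesday on or after it is 1985-10-09 (6 days later).
From 1985-10-09 to 1986-02-12: 22 + 30 + 31 + 31 + 12 = 126 days (rest of October, November, December, January, February).
126 ÷ 7 = 18 full weeks with remainder 0, so 18 more Wednesdays after the first → 19.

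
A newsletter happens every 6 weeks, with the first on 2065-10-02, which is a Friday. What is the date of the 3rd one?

The 3rd occurrence is 2 intervals after the first: 2 × 42 = 84 days after 2065-10-02.
October has 31 days — 29 days to the end of October leaves 55.
November has 30 days (25 left).
25 days into December → 2065-12-25.

2065-12-25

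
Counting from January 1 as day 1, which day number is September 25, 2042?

Days in months before September: 31 + 28 + 31 + 30 + 31 + 30 + 31 + 31 = 243.
Plus 25 days into September → day 268.

268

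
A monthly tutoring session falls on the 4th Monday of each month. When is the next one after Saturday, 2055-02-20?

2055-02-22

February 2055 starts on a Monday; its first Monday is the 1st, so the 4th Monday is the 22nd — 2055-02-22.
2055-02-22 is after 2055-02-20, so that is the next one.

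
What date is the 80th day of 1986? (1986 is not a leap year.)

January has 31 days (80 − 31 = 49 remain).
February has 28 days (49 − 28 = 21 remain).
21 into March → March 21.

March 21, 1986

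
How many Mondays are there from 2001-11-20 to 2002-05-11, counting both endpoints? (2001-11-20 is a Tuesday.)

24

2001-11-20 is a Tuesday; the first Monday on or after it is 2001-11-26 (6 days later).
From 2001-11-26 to 2002-05-11: 4 + 31 + 31 + 28 + 31 + 30 + 11 = 166 days (rest of November, December, January, February, March, April, May).
166 ÷ 7 = 23 full weeks with remainder 5, so 23 more Mondays after the first → 24.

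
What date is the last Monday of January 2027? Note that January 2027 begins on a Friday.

January 2027 begins on a Friday, so the first Monday is January 4 (3 days later).
January 2027 has 31 days. Adding weeks: 4, 11, 18, 25 — the last one ≤ 31 is the 25th.

25 January 2027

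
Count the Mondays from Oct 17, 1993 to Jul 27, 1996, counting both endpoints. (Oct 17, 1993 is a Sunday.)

Oct 17, 1993 is a Sunday; the first Monday on or after it is Oct 18, 1993 (1 day later).
From Oct 18, 1993 to Jul 27, 1996: 74 + 365 + 365 + 209 = 1013 days (rest of 1993, 1994, 1995, to Jul 27, 1996 in 1996).
1013 ÷ 7 = 144 full weeks with remainder 5, so 144 more Mondays after the first → 145.

145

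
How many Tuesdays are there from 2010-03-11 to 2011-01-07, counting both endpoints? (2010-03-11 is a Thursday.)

2010-03-11 is a Thursday; the first Tuesday on or after it is 2010-03-16 (5 days later).
From 2010-03-16 to 2011-01-07: 15 + 30 + 31 + 30 + 31 + 31 + 30 + 31 + 30 + 31 + 7 = 297 days (rest of March, April, May, June, July, August, September, October, November, December, January).
297 ÷ 7 = 42 full weeks with remainder 3, so 42 more Tuesdays after the first → 43.

43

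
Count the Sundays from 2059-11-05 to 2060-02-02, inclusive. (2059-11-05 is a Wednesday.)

13

2059-11-05 is a Wednesday; the first Sunday on or after it is 2059-11-09 (4 days later).
From 2059-11-09 to 2060-02-02: 21 + 31 + 31 + 2 = 85 days (rest of November, December, January, February).
85 ÷ 7 = 12 full weeks with remainder 1, so 12 more Sundays after the first → 13.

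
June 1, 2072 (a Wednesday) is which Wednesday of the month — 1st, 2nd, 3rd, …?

1st

Day 1 falls in week ⌈1/7⌉ of the month.
Days 1–7 hold the 1st Wednesday, 8–14 the 2nd, 15–21 the 3rd, 22–28 the 4th, 29–31 the 5th.
1 is in the range for the 1st.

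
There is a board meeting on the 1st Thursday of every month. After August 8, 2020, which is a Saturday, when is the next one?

September 3, 2020

August 2020 starts on a Saturday, so its 1st Thursday is August 6, 2020 (5 days in).
That is not after August 8, 2020, so look at September 2020.
September 2020 starts on a Tuesday, so its 1st Thursday is September 3, 2020 (2 days in).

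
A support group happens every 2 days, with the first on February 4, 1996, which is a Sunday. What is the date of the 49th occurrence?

The 49th occurrence is 48 intervals after the first: 48 × 2 = 96 days after February 4, 1996.
February has 29 days — 25 days to the end of February leaves 71.
March has 31 days (40 left).
April has 30 days (10 left).
10 days into May → May 10, 1996.

May 10, 1996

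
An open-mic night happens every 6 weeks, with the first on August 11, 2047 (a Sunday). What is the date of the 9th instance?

The 9th occurrence is 8 intervals after the first: 8 × 42 = 336 days after August 11, 2047.
August has 31 days — 20 days to the end of August leaves 316.
September has 30 days (286 left).
October has 31 days (255 left).
November has 30 days (225 left).
December has 31 days (194 left).
January has 31 days (163 left).
February has 29 days (134 left).
March has 31 days (103 left).
April has 30 days (73 left).
May has 31 days (42 left).
June has 30 days (12 left).
12 days into July → July 12, 2048.

July 12, 2048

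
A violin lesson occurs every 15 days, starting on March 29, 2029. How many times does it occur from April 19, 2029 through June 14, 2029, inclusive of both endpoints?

Occurrences land 15·i days after March 29, 2029 for i = 0, 1, 2, …
April 19, 2029 is 21 days after the start; 21 ÷ 15 = 1 remainder 6; since the remainder is 6, round up to i = 2. First occurrence in the window: #3 on April 28, 2029 (2×15 = 30 days in).
June 14, 2029 is 77 days after the start; 77 ÷ 15 = 5 remainder 2. Last occurrence in the window: #6 on June 12, 2029.
Occurrences #3 through #6: 4 in total.

4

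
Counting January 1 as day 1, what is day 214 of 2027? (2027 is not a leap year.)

Jan has 31 days (214 − 31 = 183 remain).
Feb has 28 days (183 − 28 = 155 remain).
Mar has 31 days (155 − 31 = 124 remain).
Apr has 30 days (124 − 30 = 94 remain).
May has 31 days (94 − 31 = 63 remain).
Jun has 30 days (63 − 30 = 33 remain).
Jul has 31 days (33 − 31 = 2 remain).
2 into Aug → Aug 2.

Aug 2, 2027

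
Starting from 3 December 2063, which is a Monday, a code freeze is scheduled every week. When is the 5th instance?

The 5th occurrence is 4 intervals after the first: 4 × 7 = 28 days after 3 December 2063.
28 days later is 31 December 2063.

31 December 2063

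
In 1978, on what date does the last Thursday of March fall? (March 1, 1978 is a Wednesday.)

March 30, 1978

March 1978 begins on a Wednesday, so the first Thursday is March 2 (1 day later).
March 1978 has 31 days. Adding weeks: 2, 9, 16, 23, 30 — the last one ≤ 31 is the 30th.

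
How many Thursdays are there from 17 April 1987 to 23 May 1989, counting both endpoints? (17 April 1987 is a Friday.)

109

17 April 1987 is a Friday; the first Thursday on or after it is 23 April 1987 (6 days later).
From 23 April 1987 to 23 May 1989: 252 + 366 + 143 = 761 days (rest of 1987, 1988, to 23 May 1989 in 1989).
761 ÷ 7 = 108 full weeks with remainder 5, so 108 more Thursdays after the first → 109.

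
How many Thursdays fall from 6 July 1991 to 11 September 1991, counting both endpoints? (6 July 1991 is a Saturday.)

6 July 1991 is a Saturday; the first Thursday on or after it is 11 July 1991 (5 days later).
From 11 July 1991 to 11 September 1991: 20 + 31 + 11 = 62 days (rest of July, August, September).
62 ÷ 7 = 8 full weeks with remainder 6, so 8 more Thursdays after the first → 9.

9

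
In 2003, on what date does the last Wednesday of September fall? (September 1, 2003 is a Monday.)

2003-09-24

September 2003 begins on a Monday, so the first Wednesday is September 3 (2 days later).
September 2003 has 30 days. Adding weeks: 3, 10, 17, 24 — the last one ≤ 30 is the 24th.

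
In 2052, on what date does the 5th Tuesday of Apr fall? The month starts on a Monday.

Apr 2052 begins on a Monday, so the first Tuesday is Apr 2 (1 day later).
The 5th Tuesday is 4 weeks later: 2 + 28 = 30.

Apr 30, 2052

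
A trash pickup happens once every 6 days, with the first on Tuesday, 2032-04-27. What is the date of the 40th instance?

The 40th occurrence is 39 intervals after the first: 39 × 6 = 234 days after 2032-04-27.
April has 30 days — 3 days to the end of April leaves 231.
May has 31 days (200 left).
June has 30 days (170 left).
July has 31 days (139 left).
August has 31 days (108 left).
September has 30 days (78 left).
October has 31 days (47 left).
November has 30 days (17 left).
17 days into December → 2032-12-17.

2032-12-17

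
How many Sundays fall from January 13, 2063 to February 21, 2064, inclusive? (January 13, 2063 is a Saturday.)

58

January 13, 2063 is a Saturday; the first Sunday on or after it is January 14, 2063 (1 day later).
From January 14, 2063 to February 21, 2064: 351 + 52 = 403 days (rest of 2063, to February 21, 2064 in 2064).
403 ÷ 7 = 57 full weeks with remainder 4, so 57 more Sundays after the first → 58.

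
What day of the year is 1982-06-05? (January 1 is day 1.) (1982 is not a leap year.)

Days in months before June: 31 + 28 + 31 + 30 + 31 = 151.
Plus 5 days into June → day 156.

156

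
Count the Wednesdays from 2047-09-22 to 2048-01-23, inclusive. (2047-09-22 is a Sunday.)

18

2047-09-22 is a Sunday; the first Wednesday on or after it is 2047-09-25 (3 days later).
From 2047-09-25 to 2048-01-23: 5 + 31 + 30 + 31 + 23 = 120 days (rest of September, October, November, December, January).
120 ÷ 7 = 17 full weeks with remainder 1, so 17 more Wednesdays after the first → 18.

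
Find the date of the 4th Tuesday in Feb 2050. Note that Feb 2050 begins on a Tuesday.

Feb 22, 2050

Feb 2050 begins on a Tuesday, so the first Tuesday is Feb 1.
The 4th Tuesday is 3 weeks later: 1 + 21 = 22.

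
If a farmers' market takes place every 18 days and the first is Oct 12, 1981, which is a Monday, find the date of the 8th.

Feb 15, 1982

The 8th occurrence is 7 intervals after the first: 7 × 18 = 126 days after Oct 12, 1981.
Oct has 31 days — 19 days to the end of Oct leaves 107.
Nov has 30 days (77 left).
Dec has 31 days (46 left).
Jan has 31 days (15 left).
15 days into Feb → Feb 15, 1982.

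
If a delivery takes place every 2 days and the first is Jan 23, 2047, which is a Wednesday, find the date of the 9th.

Feb 8, 2047

The 9th occurrence is 8 intervals after the first: 8 × 2 = 16 days after Jan 23, 2047.
Jan has 31 days — 8 days to the end of Jan leaves 8.
8 days into Feb → Feb 8, 2047.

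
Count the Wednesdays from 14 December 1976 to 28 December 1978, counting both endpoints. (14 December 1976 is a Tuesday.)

107

14 December 1976 is a Tuesday; the first Wednesday on or after it is 15 December 1976 (1 day later).
From 15 December 1976 to 28 December 1978: 16 + 365 + 362 = 743 days (rest of 1976, 1977, to 28 December 1978 in 1978).
743 ÷ 7 = 106 full weeks with remainder 1, so 106 more Wednesdays after the first → 107.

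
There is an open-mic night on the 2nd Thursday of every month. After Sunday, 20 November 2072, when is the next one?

November 2072 starts on a Tuesday; its first Thursday is the 3rd, so the 2nd Thursday is the 10th — 10 November 2072.
That is not after 20 November 2072, so look at December 2072.
December 2072 starts on a Thursday; its first Thursday is the 1st, so the 2nd Thursday is the 8th — 8 December 2072.

8 December 2072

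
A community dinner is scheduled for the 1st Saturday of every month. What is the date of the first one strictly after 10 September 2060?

September 2060 starts on a Wednesday, so its 1st Saturday is 4 September 2060 (3 days in).
That is not after 10 September 2060, so look at October 2060.
October 2060 starts on a Friday, so its 1st Saturday is 2 October 2060 (1 day in).

2 October 2060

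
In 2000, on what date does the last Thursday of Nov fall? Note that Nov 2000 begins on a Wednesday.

Nov 2000 begins on a Wednesday, so the first Thursday is Nov 2 (1 day later).
Nov 2000 has 30 days. Adding weeks: 2, 9, 16, 23, 30 — the last one ≤ 30 is the 30th.

Nov 30, 2000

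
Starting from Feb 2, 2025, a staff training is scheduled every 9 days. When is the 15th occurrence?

The 15th occurrence is 14 intervals after the first: 14 × 9 = 126 days after Feb 2, 2025.
Feb has 28 days — 26 days to the end of Feb leaves 100.
Mar has 31 days (69 left).
Apr has 30 days (39 left).
May has 31 days (8 left).
8 days into Jun → Jun 8, 2025.

Jun 8, 2025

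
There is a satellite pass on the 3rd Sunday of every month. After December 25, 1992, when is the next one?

December 1992 starts on a Tuesday; its first Sunday is the 6th, so the 3rd Sunday is the 20th — December 20, 1992.
That is not after December 25, 1992, so look at January 1993.
January 1993 starts on a Friday; its first Sunday is the 3rd, so the 3rd Sunday is the 17th — January 17, 1993.

January 17, 1993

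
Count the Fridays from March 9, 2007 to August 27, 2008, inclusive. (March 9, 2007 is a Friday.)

March 9, 2007 is a Friday; the first Friday on or after it is March 9, 2007.
From March 9, 2007 to August 27, 2008: 297 + 240 = 537 days (rest of 2007, to August 27, 2008 in 2008).
537 ÷ 7 = 76 full weeks with remainder 5, so 76 more Fridays after the first → 77.

77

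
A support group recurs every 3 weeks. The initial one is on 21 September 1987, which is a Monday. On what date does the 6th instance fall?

4 January 1988

The 6th occurrence is 5 intervals after the first: 5 × 21 = 105 days after 21 September 1987.
September has 30 days — 9 days to the end of September leaves 96.
October has 31 days (65 left).
November has 30 days (35 left).
December has 31 days (4 left).
4 days into January → 4 January 1988.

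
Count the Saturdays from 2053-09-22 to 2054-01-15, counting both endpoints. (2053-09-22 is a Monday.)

16

2053-09-22 is a Monday; the first Saturday on or after it is 2053-09-27 (5 days later).
From 2053-09-27 to 2054-01-15: 3 + 31 + 30 + 31 + 15 = 110 days (rest of September, October, November, December, January).
110 ÷ 7 = 15 full weeks with remainder 5, so 15 more Saturdays after the first → 16.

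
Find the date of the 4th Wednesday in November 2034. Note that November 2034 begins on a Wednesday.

November 2034 begins on a Wednesday, so the first Wednesday is November 1.
The 4th Wednesday is 3 weeks later: 1 + 21 = 22.

2034-11-22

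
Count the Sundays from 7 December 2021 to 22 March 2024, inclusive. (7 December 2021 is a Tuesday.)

119

7 December 2021 is a Tuesday; the first Sunday on or after it is 12 December 2021 (5 days later).
From 12 December 2021 to 22 March 2024: 19 + 365 + 365 + 82 = 831 days (rest of 2021, 2022, 2023, to 22 March 2024 in 2024).
831 ÷ 7 = 118 full weeks with remainder 5, so 118 more Sundays after the first → 119.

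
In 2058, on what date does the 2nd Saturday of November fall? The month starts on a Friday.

2058-11-09

November 2058 begins on a Friday, so the first Saturday is November 2 (1 day later).
The 2nd Saturday is 1 weeks later: 2 + 7 = 9.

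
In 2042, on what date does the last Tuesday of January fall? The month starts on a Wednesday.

28 January 2042

January 2042 begins on a Wednesday, so the first Tuesday is January 7 (6 days later).
January 2042 has 31 days. Adding weeks: 7, 14, 21, 28 — the last one ≤ 31 is the 28th.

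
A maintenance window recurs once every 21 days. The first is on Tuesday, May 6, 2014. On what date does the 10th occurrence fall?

The 10th occurrence is 9 intervals after the first: 9 × 21 = 189 days after May 6, 2014.
May has 31 days — 25 days to the end of May leaves 164.
June has 30 days (134 left).
July has 31 days (103 left).
August has 31 days (72 left).
September has 30 days (42 left).
October has 31 days (11 left).
11 days into November → November 11, 2014.

November 11, 2014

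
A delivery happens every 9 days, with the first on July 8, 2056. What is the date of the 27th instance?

The 27th occurrence is 26 intervals after the first: 26 × 9 = 234 days after July 8, 2056.
July has 31 days — 23 days to the end of July leaves 211.
August has 31 days (180 left).
September has 30 days (150 left).
October has 31 days (119 left).
November has 30 days (89 left).
December has 31 days (58 left).
January has 31 days (27 left).
27 days into February → February 27, 2057.

February 27, 2057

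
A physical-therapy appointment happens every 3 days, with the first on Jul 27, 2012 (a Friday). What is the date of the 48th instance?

Dec 15, 2012

The 48th occurrence is 47 intervals after the first: 47 × 3 = 141 days after Jul 27, 2012.
Jul has 31 days — 4 days to the end of Jul leaves 137.
Aug has 31 days (106 left).
Sep has 30 days (76 left).
Oct has 31 days (45 left).
Nov has 30 days (15 left).
15 days into Dec → Dec 15, 2012.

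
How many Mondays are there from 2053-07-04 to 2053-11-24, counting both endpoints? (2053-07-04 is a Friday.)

21

2053-07-04 is a Friday; the first Monday on or after it is 2053-07-07 (3 days later).
From 2053-07-07 to 2053-11-24: 24 + 31 + 30 + 31 + 24 = 140 days (rest of July, August, September, October, November).
140 ÷ 7 = 20 full weeks with remainder 0, so 20 more Mondays after the first → 21.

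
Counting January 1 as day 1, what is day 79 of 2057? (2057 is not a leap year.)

March 20, 2057

January has 31 days (79 − 31 = 48 remain).
February has 28 days (48 − 28 = 20 remain).
20 into March → March 20.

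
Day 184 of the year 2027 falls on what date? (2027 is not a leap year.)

3 July 2027

January has 31 days (184 − 31 = 153 remain).
February has 28 days (153 − 28 = 125 remain).
March has 31 days (125 − 31 = 94 remain).
April has 30 days (94 − 30 = 64 remain).
May has 31 days (64 − 31 = 33 remain).
June has 30 days (33 − 30 = 3 remain).
3 into July → July 3.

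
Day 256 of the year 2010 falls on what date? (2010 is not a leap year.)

January has 31 days (256 − 31 = 225 remain).
February has 28 days (225 − 28 = 197 remain).
March has 31 days (197 − 31 = 166 remain).
April has 30 days (166 − 30 = 136 remain).
May has 31 days (136 − 31 = 105 remain).
June has 30 days (105 − 30 = 75 remain).
July has 31 days (75 − 31 = 44 remain).
August has 31 days (44 − 31 = 13 remain).
13 into September → September 13.

13 September 2010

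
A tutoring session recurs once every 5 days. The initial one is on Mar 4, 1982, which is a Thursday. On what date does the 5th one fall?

Mar 24, 1982

The 5th occurrence is 4 intervals after the first: 4 × 5 = 20 days after Mar 4, 1982.
20 days later is Mar 24, 1982.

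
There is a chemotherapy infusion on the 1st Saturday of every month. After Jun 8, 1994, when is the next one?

Jul 2, 1994

Jun 1994 starts on a Wednesday, so its 1st Saturday is Jun 4, 1994 (3 days in).
That is not after Jun 8, 1994, so look at Jul 1994.
Jul 1994 starts on a Friday, so its 1st Saturday is Jul 2, 1994 (1 day in).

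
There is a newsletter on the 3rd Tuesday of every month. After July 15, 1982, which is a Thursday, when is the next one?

July 1982 starts on a Thursday; its first Tuesday is the 6th, so the 3rd Tuesday is the 20th — July 20, 1982.
July 20, 1982 is after July 15, 1982, so that is the next one.

July 20, 1982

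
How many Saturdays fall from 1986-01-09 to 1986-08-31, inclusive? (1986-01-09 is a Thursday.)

1986-01-09 is a Thursday; the first Saturday on or after it is 1986-01-11 (2 days later).
From 1986-01-11 to 1986-08-31: 20 + 28 + 31 + 30 + 31 + 30 + 31 + 31 = 232 days (rest of January, February, March, April, May, June, July, August).
232 ÷ 7 = 33 full weeks with remainder 1, so 33 more Saturdays after the first → 34.

34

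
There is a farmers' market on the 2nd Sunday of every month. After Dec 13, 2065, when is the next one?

Jan 10, 2066

Dec 2065 starts on a Tuesday; its first Sunday is the 6th, so the 2nd Sunday is the 13th — Dec 13, 2065.
That is not after Dec 13, 2065, so look at Jan 2066.
Jan 2066 starts on a Friday; its first Sunday is the 3rd, so the 2nd Sunday is the 10th — Jan 10, 2066.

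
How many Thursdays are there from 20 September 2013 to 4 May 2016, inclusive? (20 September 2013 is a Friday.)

136

20 September 2013 is a Friday; the first Thursday on or after it is 26 September 2013 (6 days later).
From 26 September 2013 to 4 May 2016: 96 + 365 + 365 + 125 = 951 days (rest of 2013, 2014, 2015, to 4 May 2016 in 2016).
951 ÷ 7 = 135 full weeks with remainder 6, so 135 more Thursdays after the first → 136.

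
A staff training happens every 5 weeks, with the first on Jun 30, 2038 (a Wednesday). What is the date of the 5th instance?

Nov 17, 2038

The 5th occurrence is 4 intervals after the first: 4 × 35 = 140 days after Jun 30, 2038.
Jun has 30 days — 0 days to the end of Jun leaves 140.
Jul has 31 days (109 left).
Aug has 31 days (78 left).
Sep has 30 days (48 left).
Oct has 31 days (17 left).
17 days into Nov → Nov 17, 2038.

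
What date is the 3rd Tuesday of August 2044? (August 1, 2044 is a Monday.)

August 2044 begins on a Monday, so the first Tuesday is August 2 (1 day later).
The 3rd Tuesday is 2 weeks later: 2 + 14 = 16.

2044-08-16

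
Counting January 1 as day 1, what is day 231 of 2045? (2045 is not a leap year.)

Jan has 31 days (231 − 31 = 200 remain).
Feb has 28 days (200 − 28 = 172 remain).
Mar has 31 days (172 − 31 = 141 remain).
Apr has 30 days (141 − 30 = 111 remain).
May has 31 days (111 − 31 = 80 remain).
Jun has 30 days (80 − 30 = 50 remain).
Jul has 31 days (50 − 31 = 19 remain).
19 into Aug → Aug 19.

Aug 19, 2045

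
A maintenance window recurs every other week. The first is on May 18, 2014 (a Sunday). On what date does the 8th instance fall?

August 24, 2014

The 8th occurrence is 7 intervals after the first: 7 × 14 = 98 days after May 18, 2014.
May has 31 days — 13 days to the end of May leaves 85.
June has 30 days (55 left).
July has 31 days (24 left).
24 days into August → August 24, 2014.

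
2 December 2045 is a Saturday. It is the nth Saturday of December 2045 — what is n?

Day 2 falls in week ⌈2/7⌉ of the month.
Days 1–7 hold the 1st Saturday, 8–14 the 2nd, 15–21 the 3rd, 22–28 the 4th, 29–31 the 5th.
2 is in the range for the 1st.

1st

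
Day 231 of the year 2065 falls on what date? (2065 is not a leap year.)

Jan has 31 days (231 − 31 = 200 remain).
Feb has 28 days (200 − 28 = 172 remain).
Mar has 31 days (172 − 31 = 141 remain).
Apr has 30 days (141 − 30 = 111 remain).
May has 31 days (111 − 31 = 80 remain).
Jun has 30 days (80 − 30 = 50 remain).
Jul has 31 days (50 − 31 = 19 remain).
19 into Aug → Aug 19.

Aug 19, 2065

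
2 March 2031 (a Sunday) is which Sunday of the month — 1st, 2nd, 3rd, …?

1st

Day 2 falls in week ⌈2/7⌉ of the month.
Days 1–7 hold the 1st Sunday, 8–14 the 2nd, 15–21 the 3rd, 22–28 the 4th, 29–31 the 5th.
2 is in the range for the 1st.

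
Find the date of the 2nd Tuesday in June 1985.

June 1985 begins on a Saturday, so the first Tuesday is June 4 (3 days later).
The 2nd Tuesday is 1 weeks later: 4 + 7 = 11.

11 June 1985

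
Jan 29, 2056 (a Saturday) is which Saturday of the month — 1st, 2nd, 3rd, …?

5th

Day 29 falls in week ⌈29/7⌉ of the month.
Days 1–7 hold the 1st Saturday, 8–14 the 2nd, 15–21 the 3rd, 22–28 the 4th, 29–31 the 5th.
29 is in the range for the 5th.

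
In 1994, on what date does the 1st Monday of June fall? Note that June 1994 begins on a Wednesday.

6 June 1994

June 1994 begins on a Wednesday, so the first Monday is June 6 (5 days later).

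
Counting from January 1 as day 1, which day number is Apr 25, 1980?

116

Days in months before Apr: 31 + 29 + 31 = 91.
Plus 25 days into Apr → day 116.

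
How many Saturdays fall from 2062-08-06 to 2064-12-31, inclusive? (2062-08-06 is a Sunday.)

2062-08-06 is a Sunday; the first Saturday on or after it is 2062-08-12 (6 days later).
From 2062-08-12 to 2064-12-31: 141 + 365 + 366 = 872 days (rest of 2062, 2063, to 2064-12-31 in 2064).
872 ÷ 7 = 124 full weeks with remainder 4, so 124 more Saturdays after the first → 125.

125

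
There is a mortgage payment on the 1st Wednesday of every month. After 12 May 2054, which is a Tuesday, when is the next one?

May 2054 starts on a Friday, so its 1st Wednesday is 6 May 2054 (5 days in).
That is not after 12 May 2054, so look at June 2054.
June 2054 starts on a Monday, so its 1st Wednesday is 3 June 2054 (2 days in).

3 June 2054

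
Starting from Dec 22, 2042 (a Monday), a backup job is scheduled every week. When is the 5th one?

Jan 19, 2043

The 5th occurrence is 4 intervals after the first: 4 × 7 = 28 days after Dec 22, 2042.
Dec has 31 days — 9 days to the end of Dec leaves 19.
19 days into Jan → Jan 19, 2043.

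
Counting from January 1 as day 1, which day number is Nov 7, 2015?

Days in months before Nov: 31 + 28 + 31 + 30 + 31 + 30 + 31 + 31 + 30 + 31 = 304.
Plus 7 days into Nov → day 311.

311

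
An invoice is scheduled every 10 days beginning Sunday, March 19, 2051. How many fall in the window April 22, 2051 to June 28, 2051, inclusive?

7

Occurrences land 10·i days after March 19, 2051 for i = 0, 1, 2, …
April 22, 2051 is 34 days after the start; 34 ÷ 10 = 3 remainder 4; since the remainder is 4, round up to i = 4. First occurrence in the window: #5 on April 28, 2051 (4×10 = 40 days in).
June 28, 2051 is 101 days after the start; 101 ÷ 10 = 10 remainder 1. Last occurrence in the window: #11 on June 27, 2051.
Occurrences #5 through #11: 7 in total.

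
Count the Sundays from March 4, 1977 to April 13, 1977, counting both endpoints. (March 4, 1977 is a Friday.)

6

March 4, 1977 is a Friday; the first Sunday on or after it is March 6, 1977 (2 days later).
From March 6, 1977 to April 13, 1977: 25 + 13 = 38 days (rest of March, April).
38 ÷ 7 = 5 full weeks with remainder 3, so 5 more Sundays after the first → 6.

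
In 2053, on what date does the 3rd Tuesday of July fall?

July 15, 2053

The first Tuesday of July 2053 is July 1.
The 3rd Tuesday is 2 weeks later: 1 + 14 = 15.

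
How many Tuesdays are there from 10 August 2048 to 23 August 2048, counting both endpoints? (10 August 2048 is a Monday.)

2

10 August 2048 is a Monday; the first Tuesday on or after it is 11 August 2048 (1 day later).
From 11 August 2048 to 23 August 2048 is 23 − 11 = 12 days.
12 ÷ 7 = 1 full weeks with remainder 5, so 1 more Tuesdays after the first → 2.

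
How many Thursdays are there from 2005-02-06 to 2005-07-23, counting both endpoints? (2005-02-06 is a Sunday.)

24

2005-02-06 is a Sunday; the first Thursday on or after it is 2005-02-10 (4 days later).
From 2005-02-10 to 2005-07-23: 18 + 31 + 30 + 31 + 30 + 23 = 163 days (rest of February, March, April, May, June, July).
163 ÷ 7 = 23 full weeks with remainder 2, so 23 more Thursdays after the first → 24.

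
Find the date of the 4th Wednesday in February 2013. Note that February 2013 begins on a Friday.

February 27, 2013

February 2013 begins on a Friday, so the first Wednesday is February 6 (5 days later).
The 4th Wednesday is 3 weeks later: 6 + 21 = 27.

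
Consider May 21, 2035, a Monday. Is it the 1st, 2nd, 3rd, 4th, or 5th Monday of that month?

Day 21 falls in week ⌈21/7⌉ of the month.
Days 1–7 hold the 1st Monday, 8–14 the 2nd, 15–21 the 3rd, 22–28 the 4th, 29–31 the 5th.
21 is in the range for the 3rd.

3rd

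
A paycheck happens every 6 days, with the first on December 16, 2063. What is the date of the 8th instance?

January 27, 2064

The 8th occurrence is 7 intervals after the first: 7 × 6 = 42 days after December 16, 2063.
December has 31 days — 15 days to the end of December leaves 27.
27 days into January → January 27, 2064.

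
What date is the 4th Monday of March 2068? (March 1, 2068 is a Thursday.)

March 26, 2068

March 2068 begins on a Thursday, so the first Monday is March 5 (4 days later).
The 4th Monday is 3 weeks later: 5 + 21 = 26.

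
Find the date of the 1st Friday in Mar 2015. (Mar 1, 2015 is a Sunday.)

Mar 6, 2015

Mar 2015 begins on a Sunday, so the first Friday is Mar 6 (5 days later).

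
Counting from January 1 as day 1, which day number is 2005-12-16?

Days in months before December: 31 + 28 + 31 + 30 + 31 + 30 + 31 + 31 + 30 + 31 + 30 = 334.
Plus 16 days into December → day 350.

350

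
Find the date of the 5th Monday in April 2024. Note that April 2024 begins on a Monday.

29 April 2024

April 2024 begins on a Monday, so the first Monday is April 1.
The 5th Monday is 4 weeks later: 1 + 28 = 29.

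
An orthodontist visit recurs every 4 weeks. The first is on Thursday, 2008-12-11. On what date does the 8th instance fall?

The 8th occurrence is 7 intervals after the first: 7 × 28 = 196 days after 2008-12-11.
December has 31 days — 20 days to the end of December leaves 176.
January has 31 days (145 left).
February has 28 days (117 left).
March has 31 days (86 left).
April has 30 days (56 left).
May has 31 days (25 left).
25 days into June → 2009-06-25.

2009-06-25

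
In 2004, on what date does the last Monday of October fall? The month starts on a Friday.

2004-10-25

October 2004 begins on a Friday, so the first Monday is October 4 (3 days later).
October 2004 has 31 days. Adding weeks: 4, 11, 18, 25 — the last one ≤ 31 is the 25th.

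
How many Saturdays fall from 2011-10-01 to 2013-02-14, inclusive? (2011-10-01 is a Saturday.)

72

2011-10-01 is a Saturday; the first Saturday on or after it is 2011-10-01.
From 2011-10-01 to 2013-02-14: 91 + 366 + 45 = 502 days (rest of 2011, 2012, to 2013-02-14 in 2013).
502 ÷ 7 = 71 full weeks with remainder 5, so 71 more Saturdays after the first → 72.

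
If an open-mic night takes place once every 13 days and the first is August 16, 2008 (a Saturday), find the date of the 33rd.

The 33rd occurrence is 32 intervals after the first: 32 × 13 = 416 days after August 16, 2008.
August has 31 days — 15 days to the end of August leaves 401.
From end of August to end of 2008 is 122 days (279 left).
January has 31 days (248 left).
February has 28 days (220 left).
March has 31 days (189 left).
April has 30 days (159 left).
May has 31 days (128 left).
June has 30 days (98 left).
July has 31 days (67 left).
August has 31 days (36 left).
September has 30 days (6 left).
6 days into October → October 6, 2009.

October 6, 2009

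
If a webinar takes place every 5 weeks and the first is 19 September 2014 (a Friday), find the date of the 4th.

2 January 2015

The 4th occurrence is 3 intervals after the first: 3 × 35 = 105 days after 19 September 2014.
September has 30 days — 11 days to the end of September leaves 94.
October has 31 days (63 left).
November has 30 days (33 left).
December has 31 days (2 left).
2 days into January → 2 January 2015.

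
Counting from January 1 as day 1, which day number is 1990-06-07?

158

Days in months before June: 31 + 28 + 31 + 30 + 31 = 151.
Plus 7 days into June → day 158.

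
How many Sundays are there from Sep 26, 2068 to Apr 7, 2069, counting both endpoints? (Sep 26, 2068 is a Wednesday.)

28

Sep 26, 2068 is a Wednesday; the first Sunday on or after it is Sep 30, 2068 (4 days later).
From Sep 30, 2068 to Apr 7, 2069: 0 + 31 + 30 + 31 + 31 + 28 + 31 + 7 = 189 days (rest of Sep, Oct, Nov, Dec, Jan, Feb, Mar, Apr).
189 ÷ 7 = 27 full weeks with remainder 0, so 27 more Sundays after the first → 28.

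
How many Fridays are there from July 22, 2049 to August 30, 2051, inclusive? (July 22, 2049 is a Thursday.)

July 22, 2049 is a Thursday; the first Friday on or after it is July 23, 2049 (1 day later).
From July 23, 2049 to August 30, 2051: 161 + 365 + 242 = 768 days (rest of 2049, 2050, to August 30, 2051 in 2051).
768 ÷ 7 = 109 full weeks with remainder 5, so 109 more Fridays after the first → 110.

110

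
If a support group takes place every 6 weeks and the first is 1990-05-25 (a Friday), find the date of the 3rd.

1990-08-17

The 3rd occurrence is 2 intervals after the first: 2 × 42 = 84 days after 1990-05-25.
May has 31 days — 6 days to the end of May leaves 78.
June has 30 days (48 left).
July has 31 days (17 left).
17 days into August → 1990-08-17.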